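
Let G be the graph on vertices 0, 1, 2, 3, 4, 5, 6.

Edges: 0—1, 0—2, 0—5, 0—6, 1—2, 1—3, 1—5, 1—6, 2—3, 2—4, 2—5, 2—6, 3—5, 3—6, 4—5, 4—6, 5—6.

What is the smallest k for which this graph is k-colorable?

0, 1, 2, 5, 6 form a clique, so at least 5 colors are needed.
5 colors suffice: 0=e, 1=d, 2=c, 3=e, 4=d, 5=b, 6=a. No two adjacent vertices share a color.

5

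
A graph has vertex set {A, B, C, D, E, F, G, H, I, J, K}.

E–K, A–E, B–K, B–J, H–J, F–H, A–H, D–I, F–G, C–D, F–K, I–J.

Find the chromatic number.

The cycle K-B-J-H-F-K has odd length 5, so it cannot be 2-colored; at least 3 colors are needed.
One proper 3-coloring: A=1, B=2, C=2, D=1, E=2, F=3, G=1, H=2, I=2, J=1, K=1. Each edge has distinct colors on its endpoints.

3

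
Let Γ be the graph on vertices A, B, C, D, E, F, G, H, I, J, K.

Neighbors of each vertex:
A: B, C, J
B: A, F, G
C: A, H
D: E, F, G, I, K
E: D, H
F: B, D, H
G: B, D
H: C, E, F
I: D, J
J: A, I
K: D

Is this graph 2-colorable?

The cycle H-C-A-B-F-H has odd length 5, so it cannot be 2-colored; at least 3 colors are needed.
So 2 colors are not enough.

No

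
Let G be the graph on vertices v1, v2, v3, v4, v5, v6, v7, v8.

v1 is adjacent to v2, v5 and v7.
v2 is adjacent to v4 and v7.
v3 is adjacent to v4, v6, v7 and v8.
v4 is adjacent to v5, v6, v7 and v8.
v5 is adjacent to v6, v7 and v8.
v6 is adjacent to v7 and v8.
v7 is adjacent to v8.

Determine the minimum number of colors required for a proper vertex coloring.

5

v3, v4, v6, v7, v8 are mutually adjacent (a clique of size 5), so at least 5 colors are needed.
A valid assignment using 5 colors: v1=2, v2=3, v3=5, v4=2, v5=5, v6=4, v7=1, v8=3. No two adjacent vertices share a color.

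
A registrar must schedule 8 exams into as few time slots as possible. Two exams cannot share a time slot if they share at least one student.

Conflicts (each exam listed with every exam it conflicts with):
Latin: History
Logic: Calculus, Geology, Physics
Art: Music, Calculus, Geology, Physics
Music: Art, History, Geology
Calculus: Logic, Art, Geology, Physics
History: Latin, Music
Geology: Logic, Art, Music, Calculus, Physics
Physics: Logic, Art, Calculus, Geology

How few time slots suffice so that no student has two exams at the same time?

4

Art, Calculus, Geology, Physics all conflict with each other, so at least 4 time slots are needed.
4 time slots suffice: time slot 1 → {History, Geology}; time slot 2 → {Latin, Music, Calculus}; time slot 3 → {Logic, Art}; time slot 4 → {Physics}. Each listed conflict is separated.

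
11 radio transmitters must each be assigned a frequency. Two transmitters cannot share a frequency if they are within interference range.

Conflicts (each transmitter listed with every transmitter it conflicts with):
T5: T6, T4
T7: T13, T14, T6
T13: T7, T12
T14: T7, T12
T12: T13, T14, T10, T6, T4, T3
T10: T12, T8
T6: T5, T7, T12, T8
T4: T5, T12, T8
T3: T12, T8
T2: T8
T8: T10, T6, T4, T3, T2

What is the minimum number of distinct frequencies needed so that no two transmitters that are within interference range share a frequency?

T7 and T13 conflict, so at least 2 frequencies are needed.
2 frequencies suffice: frequency 1 → {T5, T7, T12, T8}; frequency 2 → {T13, T14, T10, T6, T4, T3, T2}. Every pair that conflicts lands in different frequencies.

2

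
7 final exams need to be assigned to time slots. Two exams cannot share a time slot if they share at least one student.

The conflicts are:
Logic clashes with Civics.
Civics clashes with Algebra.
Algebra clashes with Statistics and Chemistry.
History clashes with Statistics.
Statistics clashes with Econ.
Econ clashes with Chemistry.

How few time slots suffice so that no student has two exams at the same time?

2

Logic and Civics conflict, so at least 2 time slots are needed.
2 time slots suffice: Logic=2, Civics=1, Algebra=2, History=2, Statistics=1, Econ=2, Chemistry=1. No two conflicting exams share a time slot.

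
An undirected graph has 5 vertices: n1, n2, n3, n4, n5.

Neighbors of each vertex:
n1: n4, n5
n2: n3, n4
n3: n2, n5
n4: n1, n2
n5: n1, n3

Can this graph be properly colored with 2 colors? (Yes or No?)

No

The cycle n5-n3-n2-n4-n1-n5 has odd length 5, so it cannot be 2-colored; at least 3 colors are needed.
So 2 colors are not enough.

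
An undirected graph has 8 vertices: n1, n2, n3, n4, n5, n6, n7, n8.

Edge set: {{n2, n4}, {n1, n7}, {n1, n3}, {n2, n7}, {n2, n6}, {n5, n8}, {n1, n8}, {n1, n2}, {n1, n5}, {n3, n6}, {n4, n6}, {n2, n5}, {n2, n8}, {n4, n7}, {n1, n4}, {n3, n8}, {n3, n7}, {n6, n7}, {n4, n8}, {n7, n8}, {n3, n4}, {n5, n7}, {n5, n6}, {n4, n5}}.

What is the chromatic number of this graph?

6

n1, n2, n4, n5, n7, n8 are pairwise adjacent (a clique of size 6), so at least 6 colors are needed.
6 colors suffice: color 1 → {n7}; color 2 → {n4}; color 3 → {n2, n3}; color 4 → {n1, n6}; color 5 → {n5}; color 6 → {n8}. Each edge has distinct colors on its endpoints.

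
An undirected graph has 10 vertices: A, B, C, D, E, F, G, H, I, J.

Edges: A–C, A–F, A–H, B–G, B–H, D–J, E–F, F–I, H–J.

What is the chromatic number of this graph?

E and F are adjacent, so at least 2 colors are needed.
One proper 2-coloring: A=blue, B=blue, C=red, D=red, E=blue, F=red, G=red, H=red, I=blue, J=blue. Each edge has distinct colors on its endpoints.

2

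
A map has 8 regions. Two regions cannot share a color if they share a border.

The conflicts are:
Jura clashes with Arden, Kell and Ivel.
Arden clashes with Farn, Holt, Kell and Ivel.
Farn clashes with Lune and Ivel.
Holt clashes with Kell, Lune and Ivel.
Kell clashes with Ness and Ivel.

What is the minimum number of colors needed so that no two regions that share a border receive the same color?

4

Arden, Holt, Kell, Ivel pairwise conflict, so at least 4 colors are needed.
4 colors suffice: color 1 → {Farn, Kell}; color 2 → {Arden, Ness, Lune}; color 3 → {Ivel}; color 4 → {Jura, Holt}. Each listed conflict is separated.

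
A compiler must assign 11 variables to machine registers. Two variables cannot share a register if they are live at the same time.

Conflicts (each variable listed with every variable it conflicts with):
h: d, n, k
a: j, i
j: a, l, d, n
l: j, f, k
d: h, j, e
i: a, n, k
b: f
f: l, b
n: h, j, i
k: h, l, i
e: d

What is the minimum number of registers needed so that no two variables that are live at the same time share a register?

3

The cycle i-k-l-j-n-i has odd length 5, so it cannot be 2-colored; at least 3 registers are needed.
Using 3 registers: h=3, a=2, j=1, l=2, d=2, i=3, b=2, f=1, n=2, k=1, e=1. Each listed conflict is separated.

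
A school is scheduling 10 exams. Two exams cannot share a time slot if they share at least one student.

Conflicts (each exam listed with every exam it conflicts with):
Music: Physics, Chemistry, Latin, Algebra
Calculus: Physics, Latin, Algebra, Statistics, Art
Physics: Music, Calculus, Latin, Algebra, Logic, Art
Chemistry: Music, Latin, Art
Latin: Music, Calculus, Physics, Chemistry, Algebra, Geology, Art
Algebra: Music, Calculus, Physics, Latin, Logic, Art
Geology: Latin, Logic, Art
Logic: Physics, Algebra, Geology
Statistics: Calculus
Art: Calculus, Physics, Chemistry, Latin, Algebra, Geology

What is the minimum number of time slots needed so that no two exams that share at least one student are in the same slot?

Calculus, Physics, Latin, Algebra, Art all conflict with each other, so at least 5 time slots are needed.
Using 5 time slots: Music=3, Calculus=5, Physics=4, Chemistry=2, Latin=1, Algebra=2, Geology=2, Logic=1, Statistics=1, Art=3. Each listed conflict is separated.

5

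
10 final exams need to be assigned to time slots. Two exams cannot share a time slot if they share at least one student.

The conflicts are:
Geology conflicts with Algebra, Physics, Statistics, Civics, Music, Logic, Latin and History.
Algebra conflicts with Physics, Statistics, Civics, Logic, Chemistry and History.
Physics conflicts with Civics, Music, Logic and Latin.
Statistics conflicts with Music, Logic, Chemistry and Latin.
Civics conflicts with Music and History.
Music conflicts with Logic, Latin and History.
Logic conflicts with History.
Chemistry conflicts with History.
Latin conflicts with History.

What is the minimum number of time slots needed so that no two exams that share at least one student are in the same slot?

4

Geology, Statistics, Music, Logic all conflict with each other, so at least 4 time slots are needed.
4 time slots suffice: time slot 1 → {Geology, Chemistry}; time slot 2 → {Algebra, Music}; time slot 3 → {Physics, Statistics, History}; time slot 4 → {Civics, Logic, Latin}. Every pair that conflicts lands in different time slots.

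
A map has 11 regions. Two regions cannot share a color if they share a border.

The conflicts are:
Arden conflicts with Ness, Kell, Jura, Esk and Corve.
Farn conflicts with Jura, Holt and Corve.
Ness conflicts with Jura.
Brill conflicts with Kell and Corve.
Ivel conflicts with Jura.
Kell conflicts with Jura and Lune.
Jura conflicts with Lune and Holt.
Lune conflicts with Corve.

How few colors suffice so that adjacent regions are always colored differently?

3

Arden, Ness, Jura all conflict with each other, so at least 3 colors are needed.
3 colors suffice: color 1 → {Jura, Esk, Corve}; color 2 → {Arden, Farn, Brill, Ivel, Lune}; color 3 → {Ness, Kell, Holt}. No two conflicting regions share a color.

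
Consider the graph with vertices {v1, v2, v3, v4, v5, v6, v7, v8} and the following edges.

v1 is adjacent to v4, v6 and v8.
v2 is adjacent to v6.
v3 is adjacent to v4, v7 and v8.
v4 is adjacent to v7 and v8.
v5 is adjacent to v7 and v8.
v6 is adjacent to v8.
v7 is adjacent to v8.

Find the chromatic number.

4

v3, v4, v7, v8 are pairwise adjacent (a clique of size 4), so at least 4 colors are needed.
A valid assignment using 4 colors: v1=G, v2=R, v3=Y, v4=B, v5=B, v6=B, v7=G, v8=R. No two adjacent vertices share a color.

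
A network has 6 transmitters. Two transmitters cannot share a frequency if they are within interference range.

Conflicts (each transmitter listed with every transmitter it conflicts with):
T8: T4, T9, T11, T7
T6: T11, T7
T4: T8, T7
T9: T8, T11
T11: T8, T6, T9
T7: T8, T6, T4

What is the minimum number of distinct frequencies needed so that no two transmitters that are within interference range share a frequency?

T8, T9, T11 all conflict with each other, so at least 3 frequencies are needed.
A valid assignment using 3 frequencies: T8=1, T6=1, T4=3, T9=3, T11=2, T7=2. Every pair that conflicts lands in different frequencies.

3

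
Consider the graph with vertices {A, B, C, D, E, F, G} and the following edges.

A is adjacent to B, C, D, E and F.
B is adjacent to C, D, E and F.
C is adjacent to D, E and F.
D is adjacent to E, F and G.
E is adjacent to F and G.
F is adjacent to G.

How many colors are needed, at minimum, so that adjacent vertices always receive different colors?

6

A, B, C, D, E, F are mutually adjacent (a clique of size 6), so at least 6 colors are needed.
6 colors suffice: color 1 → {F}; color 2 → {E}; color 3 → {D}; color 4 → {B, G}; color 5 → {C}; color 6 → {A}. Every edge joins two different colors.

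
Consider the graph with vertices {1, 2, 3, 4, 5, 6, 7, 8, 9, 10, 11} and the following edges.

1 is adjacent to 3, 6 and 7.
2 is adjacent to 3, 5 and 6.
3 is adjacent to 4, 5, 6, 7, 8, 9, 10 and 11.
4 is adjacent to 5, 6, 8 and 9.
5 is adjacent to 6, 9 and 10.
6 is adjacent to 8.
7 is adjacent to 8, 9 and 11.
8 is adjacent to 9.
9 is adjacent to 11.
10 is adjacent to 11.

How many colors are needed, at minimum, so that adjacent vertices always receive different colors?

4

3, 4, 8, 9 are pairwise adjacent (a clique of size 4), so at least 4 colors are needed.
4 colors suffice: color red → {3}; color blue → {6, 9, 10}; color green → {1, 5, 8, 11}; color yellow → {2, 4, 7}. Each edge has distinct colors on its endpoints.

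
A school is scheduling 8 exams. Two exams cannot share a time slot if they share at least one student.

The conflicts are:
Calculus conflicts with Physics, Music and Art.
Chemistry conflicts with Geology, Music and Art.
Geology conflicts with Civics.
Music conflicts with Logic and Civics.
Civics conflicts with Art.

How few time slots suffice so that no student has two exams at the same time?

Chemistry and Art conflict, so at least 2 time slots are needed.
A valid assignment using 2 time slots: Calculus=2, Chemistry=2, Geology=1, Physics=1, Music=1, Logic=2, Civics=2, Art=1. No two conflicting exams share a time slot.

2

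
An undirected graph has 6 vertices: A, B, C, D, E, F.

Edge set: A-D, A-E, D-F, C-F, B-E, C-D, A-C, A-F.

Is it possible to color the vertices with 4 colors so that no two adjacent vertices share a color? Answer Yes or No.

The chromatic number is 4. A, C, D, F are pairwise adjacent (a clique of size 4), so at least 4 colors are needed.
4 colors suffice: color 1 → {A, B}; color 2 → {E, F}; color 3 → {D}; color 4 → {C}.
That is already a proper 4-coloring.

Yes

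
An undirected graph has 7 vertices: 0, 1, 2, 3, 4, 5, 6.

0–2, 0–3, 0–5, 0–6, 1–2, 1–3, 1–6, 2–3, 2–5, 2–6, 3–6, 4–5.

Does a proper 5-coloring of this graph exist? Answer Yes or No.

Yes

The chromatic number is 4. 1, 2, 3, 6 are pairwise adjacent (a clique of size 4), so at least 4 colors are needed.
One proper 4-coloring: 0=c, 1=c, 2=a, 3=d, 4=a, 5=b, 6=b.
Since 5 ≥ 4, a proper 5-coloring certainly exists.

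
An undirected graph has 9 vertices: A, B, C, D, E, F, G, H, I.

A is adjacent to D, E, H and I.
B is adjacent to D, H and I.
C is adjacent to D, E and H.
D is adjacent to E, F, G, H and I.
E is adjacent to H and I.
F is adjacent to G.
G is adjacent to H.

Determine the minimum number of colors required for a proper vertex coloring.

C, D, E, H are mutually adjacent (a clique of size 4), so at least 4 colors are needed.
4 colors suffice: color red → {D}; color blue → {F, H, I}; color green → {B, E, G}; color yellow → {A, C}. Every edge joins two different colors.

4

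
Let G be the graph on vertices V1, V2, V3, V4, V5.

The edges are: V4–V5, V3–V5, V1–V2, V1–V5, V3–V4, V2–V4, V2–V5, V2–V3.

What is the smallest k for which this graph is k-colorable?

V2, V3, V4, V5 are mutually adjacent (a clique of size 4), so at least 4 colors are needed.
4 colors suffice: color 1 → {V2}; color 2 → {V5}; color 3 → {V1, V3}; color 4 → {V4}. Every edge joins two different colors.

4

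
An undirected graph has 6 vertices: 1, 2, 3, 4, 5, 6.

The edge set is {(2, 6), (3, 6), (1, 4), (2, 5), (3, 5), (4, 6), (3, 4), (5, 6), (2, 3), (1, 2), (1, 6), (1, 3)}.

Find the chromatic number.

4

2, 3, 5, 6 are mutually adjacent (a clique of size 4), so at least 4 colors are needed.
One proper 4-coloring: 1=d, 2=c, 3=a, 4=c, 5=d, 6=b. No two adjacent vertices share a color.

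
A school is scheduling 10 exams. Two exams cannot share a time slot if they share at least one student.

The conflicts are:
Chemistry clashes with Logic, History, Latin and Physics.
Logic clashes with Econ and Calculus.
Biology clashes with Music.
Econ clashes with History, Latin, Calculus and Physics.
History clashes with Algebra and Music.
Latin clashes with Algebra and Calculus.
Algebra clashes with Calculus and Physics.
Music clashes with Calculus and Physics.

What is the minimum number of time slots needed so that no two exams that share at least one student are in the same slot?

3

Logic, Econ, Calculus pairwise conflict, so at least 3 time slots are needed.
3 time slots suffice: time slot 1 → {Biology, History, Calculus, Physics}; time slot 2 → {Chemistry, Econ, Algebra, Music}; time slot 3 → {Logic, Latin}. No two conflicting exams share a time slot.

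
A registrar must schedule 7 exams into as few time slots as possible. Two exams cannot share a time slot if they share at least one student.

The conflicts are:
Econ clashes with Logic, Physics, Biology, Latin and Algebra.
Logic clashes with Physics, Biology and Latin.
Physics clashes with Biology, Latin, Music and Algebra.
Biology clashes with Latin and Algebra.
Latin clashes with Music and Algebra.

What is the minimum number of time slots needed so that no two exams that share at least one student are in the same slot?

Econ, Logic, Physics, Biology, Latin pairwise conflict, so at least 5 time slots are needed.
5 time slots suffice: time slot 1 → {Physics}; time slot 2 → {Latin}; time slot 3 → {Econ, Music}; time slot 4 → {Biology}; time slot 5 → {Logic, Algebra}. Each listed conflict is separated.

5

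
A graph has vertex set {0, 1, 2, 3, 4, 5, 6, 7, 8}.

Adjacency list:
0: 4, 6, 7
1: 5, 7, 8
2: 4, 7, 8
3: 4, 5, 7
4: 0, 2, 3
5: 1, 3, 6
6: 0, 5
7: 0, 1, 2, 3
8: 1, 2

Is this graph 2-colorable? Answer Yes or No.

The cycle 5-1-7-0-6-5 has odd length 5, so it cannot be 2-colored; at least 3 colors are needed.
So 2 colors are not enough.

No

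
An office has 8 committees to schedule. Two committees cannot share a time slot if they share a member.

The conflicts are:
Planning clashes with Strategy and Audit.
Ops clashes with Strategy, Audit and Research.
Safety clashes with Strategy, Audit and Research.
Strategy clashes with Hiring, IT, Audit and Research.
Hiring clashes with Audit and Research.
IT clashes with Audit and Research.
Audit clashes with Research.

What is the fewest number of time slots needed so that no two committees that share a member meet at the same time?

4

Safety, Strategy, Audit, Research all conflict with each other, so at least 4 time slots are needed.
Using 4 time slots: Planning=3, Ops=4, Safety=4, Strategy=1, Hiring=4, IT=4, Audit=2, Research=3. No two conflicting committees share a time slot.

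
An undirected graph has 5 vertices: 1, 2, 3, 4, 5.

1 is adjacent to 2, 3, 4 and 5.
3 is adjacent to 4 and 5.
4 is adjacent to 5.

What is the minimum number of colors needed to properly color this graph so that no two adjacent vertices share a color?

1, 3, 4, 5 form a clique, so at least 4 colors are needed.
One proper 4-coloring: 1=a, 2=b, 3=d, 4=b, 5=c. Each edge has distinct colors on its endpoints.

4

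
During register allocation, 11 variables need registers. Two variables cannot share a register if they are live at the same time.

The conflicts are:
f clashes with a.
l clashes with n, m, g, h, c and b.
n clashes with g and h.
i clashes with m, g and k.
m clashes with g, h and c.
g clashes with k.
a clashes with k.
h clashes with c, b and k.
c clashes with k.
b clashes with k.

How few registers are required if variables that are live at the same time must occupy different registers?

l, m, h, c are mutually in conflict, so at least 4 registers are needed.
4 registers suffice: register 1 → {g, a, h}; register 2 → {f, l, k}; register 3 → {n, m, b}; register 4 → {i, c}. No two conflicting variables share a register.

4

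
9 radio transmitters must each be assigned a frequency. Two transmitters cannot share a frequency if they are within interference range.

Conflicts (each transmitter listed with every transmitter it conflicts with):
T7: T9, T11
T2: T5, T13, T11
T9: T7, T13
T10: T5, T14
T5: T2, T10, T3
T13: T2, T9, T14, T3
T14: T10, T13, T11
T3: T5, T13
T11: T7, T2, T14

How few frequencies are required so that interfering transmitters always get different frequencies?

The cycle T13-T9-T7-T11-T14-T13 has odd length 5, so it cannot be 2-colored; at least 3 frequencies are needed.
A valid assignment using 3 frequencies: T7=2, T2=2, T9=3, T10=3, T5=1, T13=1, T14=2, T3=2, T11=1. Every pair that conflicts lands in different frequencies.

3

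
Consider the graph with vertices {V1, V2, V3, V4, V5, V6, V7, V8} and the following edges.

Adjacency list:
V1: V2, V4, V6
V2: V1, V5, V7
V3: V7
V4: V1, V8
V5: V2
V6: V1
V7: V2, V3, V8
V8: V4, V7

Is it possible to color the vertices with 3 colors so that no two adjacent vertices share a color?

Yes

The chromatic number is 3. The cycle V2-V1-V4-V8-V7-V2 has odd length 5, so it cannot be 2-colored; at least 3 colors are needed.
3 colors suffice: color 1 → {V1, V5, V7}; color 2 → {V2, V3, V4, V6}; color 3 → {V8}.
That is already a proper 3-coloring.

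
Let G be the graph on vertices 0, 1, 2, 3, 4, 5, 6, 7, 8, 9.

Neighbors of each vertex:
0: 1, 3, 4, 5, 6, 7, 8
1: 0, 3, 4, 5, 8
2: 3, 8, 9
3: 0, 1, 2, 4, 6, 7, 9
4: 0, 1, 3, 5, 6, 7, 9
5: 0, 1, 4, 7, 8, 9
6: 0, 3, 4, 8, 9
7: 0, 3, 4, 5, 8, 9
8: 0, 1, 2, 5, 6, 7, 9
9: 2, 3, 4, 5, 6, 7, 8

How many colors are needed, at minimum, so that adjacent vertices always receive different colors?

5, 7, 8, 9 are pairwise adjacent (a clique of size 4), so at least 4 colors are needed.
4 colors suffice: color red → {4, 8}; color blue → {0, 9}; color green → {3, 5}; color yellow → {1, 2, 6, 7}. Every edge joins two different colors.

4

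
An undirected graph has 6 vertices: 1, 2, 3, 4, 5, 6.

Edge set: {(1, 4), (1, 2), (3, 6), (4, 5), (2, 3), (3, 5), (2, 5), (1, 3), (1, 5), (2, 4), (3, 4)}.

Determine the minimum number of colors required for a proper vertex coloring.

5

1, 2, 3, 4, 5 are pairwise adjacent (a clique of size 5), so at least 5 colors are needed.
A valid assignment using 5 colors: 1=blue, 2=purple, 3=red, 4=yellow, 5=green, 6=blue. No two adjacent vertices share a color.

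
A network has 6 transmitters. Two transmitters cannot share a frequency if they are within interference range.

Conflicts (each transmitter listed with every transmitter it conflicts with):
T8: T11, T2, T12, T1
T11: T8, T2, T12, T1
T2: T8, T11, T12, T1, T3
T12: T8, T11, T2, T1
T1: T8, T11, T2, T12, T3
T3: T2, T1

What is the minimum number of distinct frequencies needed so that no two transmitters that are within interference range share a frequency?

T8, T11, T2, T12, T1 are mutually in conflict, so at least 5 frequencies are needed.
5 frequencies suffice: frequency 1 → {T1}; frequency 2 → {T2}; frequency 3 → {T8, T3}; frequency 4 → {T11}; frequency 5 → {T12}. No two conflicting transmitters share a frequency.

5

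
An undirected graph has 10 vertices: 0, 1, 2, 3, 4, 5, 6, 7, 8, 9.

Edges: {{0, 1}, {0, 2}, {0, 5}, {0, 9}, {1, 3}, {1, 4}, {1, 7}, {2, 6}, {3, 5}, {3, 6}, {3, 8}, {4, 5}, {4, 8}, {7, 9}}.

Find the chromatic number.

3

The cycle 3-5-0-2-6-3 has odd length 5, so it cannot be 2-colored; at least 3 colors are needed.
3 colors suffice: color a → {0, 3, 4, 7}; color b → {1, 5, 6, 8, 9}; color c → {2}. No two adjacent vertices share a color.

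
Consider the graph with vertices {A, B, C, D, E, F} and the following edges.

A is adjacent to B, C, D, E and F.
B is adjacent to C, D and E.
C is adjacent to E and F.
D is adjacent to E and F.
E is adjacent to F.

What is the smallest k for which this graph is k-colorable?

A, D, E, F are pairwise adjacent (a clique of size 4), so at least 4 colors are needed.
4 colors suffice: color red → {E}; color blue → {A}; color green → {B, F}; color yellow → {C, D}. Every edge joins two different colors.

4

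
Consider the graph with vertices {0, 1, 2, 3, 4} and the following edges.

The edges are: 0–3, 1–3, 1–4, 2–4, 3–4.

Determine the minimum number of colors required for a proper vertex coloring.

1, 3, 4 are pairwise adjacent, so at least 3 colors are needed.
3 colors suffice: 0=b, 1=c, 2=a, 3=a, 4=b. Every edge joins two different colors.

3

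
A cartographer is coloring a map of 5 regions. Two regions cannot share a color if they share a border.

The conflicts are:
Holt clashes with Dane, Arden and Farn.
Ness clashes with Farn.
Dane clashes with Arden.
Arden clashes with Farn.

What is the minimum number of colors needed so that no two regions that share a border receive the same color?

Holt, Arden, Farn all conflict with each other, so at least 3 colors are needed.
3 colors suffice: color 1 → {Holt, Ness}; color 2 → {Dane, Farn}; color 3 → {Arden}. No two conflicting regions share a color.

3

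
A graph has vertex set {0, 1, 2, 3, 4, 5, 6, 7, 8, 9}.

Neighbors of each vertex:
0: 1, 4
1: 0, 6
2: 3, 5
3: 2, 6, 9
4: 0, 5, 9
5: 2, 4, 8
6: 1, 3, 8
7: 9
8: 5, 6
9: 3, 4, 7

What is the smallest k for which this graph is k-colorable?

The cycle 2-3-6-8-5-2 has odd length 5, so it cannot be 2-colored; at least 3 colors are needed.
A valid assignment using 3 colors: 0=a, 1=b, 2=c, 3=b, 4=b, 5=a, 6=a, 7=b, 8=b, 9=a. Every edge joins two different colors.

3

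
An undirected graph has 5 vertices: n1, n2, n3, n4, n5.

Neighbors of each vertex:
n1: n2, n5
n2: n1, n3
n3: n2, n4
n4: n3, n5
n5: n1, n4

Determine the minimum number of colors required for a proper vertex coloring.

3

The cycle n5-n4-n3-n2-n1-n5 has odd length 5, so it cannot be 2-colored; at least 3 colors are needed.
3 colors suffice: color 1 → {n1, n3}; color 2 → {n2, n4}; color 3 → {n5}. Every edge joins two different colors.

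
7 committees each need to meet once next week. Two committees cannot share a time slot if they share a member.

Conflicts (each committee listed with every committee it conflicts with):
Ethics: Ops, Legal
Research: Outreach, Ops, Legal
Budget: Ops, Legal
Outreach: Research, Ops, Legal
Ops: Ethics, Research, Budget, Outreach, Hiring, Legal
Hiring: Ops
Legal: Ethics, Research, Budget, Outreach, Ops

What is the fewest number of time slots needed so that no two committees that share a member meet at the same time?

4

Research, Outreach, Ops, Legal are mutually in conflict, so at least 4 time slots are needed.
A valid assignment using 4 time slots: Ethics=3, Research=3, Budget=3, Outreach=4, Ops=1, Hiring=2, Legal=2. Every pair that conflicts lands in different time slots.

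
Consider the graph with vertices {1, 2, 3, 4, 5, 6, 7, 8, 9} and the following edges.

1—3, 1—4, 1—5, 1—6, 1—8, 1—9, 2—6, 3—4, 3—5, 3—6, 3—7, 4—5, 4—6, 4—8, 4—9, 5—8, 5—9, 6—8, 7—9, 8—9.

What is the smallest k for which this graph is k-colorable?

1, 4, 5, 8, 9 are pairwise adjacent (a clique of size 5), so at least 5 colors are needed.
5 colors suffice: color red → {1, 2, 7}; color blue → {4}; color green → {5, 6}; color yellow → {3, 9}; color purple → {8}. Each edge has distinct colors on its endpoints.

5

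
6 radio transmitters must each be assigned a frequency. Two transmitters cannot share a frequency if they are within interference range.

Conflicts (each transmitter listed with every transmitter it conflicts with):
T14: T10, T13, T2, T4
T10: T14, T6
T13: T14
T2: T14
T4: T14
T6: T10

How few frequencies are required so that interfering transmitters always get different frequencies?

2

T14 and T2 conflict, so at least 2 frequencies are needed.
Using 2 frequencies: T14=1, T10=2, T13=2, T2=2, T4=2, T6=1. Every pair that conflicts lands in different frequencies.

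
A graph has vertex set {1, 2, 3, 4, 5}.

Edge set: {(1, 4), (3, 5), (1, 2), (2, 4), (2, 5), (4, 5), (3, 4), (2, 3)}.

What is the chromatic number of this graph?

4

2, 3, 4, 5 form a clique, so at least 4 colors are needed.
4 colors suffice: color a → {2}; color b → {4}; color c → {1, 5}; color d → {3}. Each edge has distinct colors on its endpoints.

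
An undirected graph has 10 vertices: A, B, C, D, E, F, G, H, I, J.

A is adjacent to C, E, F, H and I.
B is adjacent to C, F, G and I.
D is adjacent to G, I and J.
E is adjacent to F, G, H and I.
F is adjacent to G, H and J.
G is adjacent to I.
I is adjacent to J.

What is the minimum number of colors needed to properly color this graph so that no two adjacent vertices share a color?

A, E, F, H are mutually adjacent (a clique of size 4), so at least 4 colors are needed.
A valid assignment using 4 colors: A=2, B=3, C=1, D=3, E=3, F=1, G=2, H=4, I=1, J=2. Every edge joins two different colors.

4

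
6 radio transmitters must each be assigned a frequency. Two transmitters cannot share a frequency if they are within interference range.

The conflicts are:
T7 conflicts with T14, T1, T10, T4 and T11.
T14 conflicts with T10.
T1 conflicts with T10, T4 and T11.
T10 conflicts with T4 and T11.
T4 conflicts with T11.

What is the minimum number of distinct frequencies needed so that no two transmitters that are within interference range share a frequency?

5

T7, T1, T10, T4, T11 all conflict with each other, so at least 5 frequencies are needed.
Using 5 frequencies: T7=2, T14=3, T1=5, T10=1, T4=3, T11=4. No two conflicting transmitters share a frequency.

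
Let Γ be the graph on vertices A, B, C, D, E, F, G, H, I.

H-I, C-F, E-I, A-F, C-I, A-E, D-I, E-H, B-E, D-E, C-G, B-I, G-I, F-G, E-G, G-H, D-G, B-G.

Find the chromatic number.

4

B, E, G, I are mutually adjacent (a clique of size 4), so at least 4 colors are needed.
4 colors suffice: A=red, B=yellow, C=green, D=yellow, E=green, F=blue, G=red, H=yellow, I=blue. Every edge joins two different colors.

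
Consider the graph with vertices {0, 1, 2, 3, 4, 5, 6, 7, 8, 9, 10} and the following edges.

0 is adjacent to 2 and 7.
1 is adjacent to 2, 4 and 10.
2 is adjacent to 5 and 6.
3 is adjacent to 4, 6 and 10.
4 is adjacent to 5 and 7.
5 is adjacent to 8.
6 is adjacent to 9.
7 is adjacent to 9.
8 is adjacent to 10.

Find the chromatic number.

3

The cycle 2-0-7-4-1-2 has odd length 5, so it cannot be 2-colored; at least 3 colors are needed.
3 colors suffice: 0=c, 1=b, 2=a, 3=c, 4=a, 5=b, 6=b, 7=b, 8=c, 9=a, 10=a. Each edge has distinct colors on its endpoints.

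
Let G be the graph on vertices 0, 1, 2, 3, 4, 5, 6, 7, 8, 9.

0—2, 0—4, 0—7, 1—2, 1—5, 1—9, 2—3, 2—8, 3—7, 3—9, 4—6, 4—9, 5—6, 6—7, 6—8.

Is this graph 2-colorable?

The cycle 6-7-3-2-8-6 has odd length 5, so it cannot be 2-colored; at least 3 colors are needed.
So 2 colors are not enough.

No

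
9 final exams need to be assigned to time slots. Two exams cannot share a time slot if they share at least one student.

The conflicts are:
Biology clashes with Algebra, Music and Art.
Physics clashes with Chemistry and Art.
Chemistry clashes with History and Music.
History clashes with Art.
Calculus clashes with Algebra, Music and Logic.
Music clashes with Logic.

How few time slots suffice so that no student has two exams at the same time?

Calculus, Music, Logic pairwise conflict, so at least 3 time slots are needed.
3 time slots suffice: time slot 1 → {Algebra, Music, Art}; time slot 2 → {Biology, Chemistry, Calculus}; time slot 3 → {Physics, History, Logic}. No two conflicting exams share a time slot.

3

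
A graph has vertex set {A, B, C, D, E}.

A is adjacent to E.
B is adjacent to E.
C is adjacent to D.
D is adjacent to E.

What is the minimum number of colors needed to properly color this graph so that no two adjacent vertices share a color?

2

B and E are adjacent, so at least 2 colors are needed.
2 colors suffice: A=2, B=2, C=1, D=2, E=1. No two adjacent vertices share a color.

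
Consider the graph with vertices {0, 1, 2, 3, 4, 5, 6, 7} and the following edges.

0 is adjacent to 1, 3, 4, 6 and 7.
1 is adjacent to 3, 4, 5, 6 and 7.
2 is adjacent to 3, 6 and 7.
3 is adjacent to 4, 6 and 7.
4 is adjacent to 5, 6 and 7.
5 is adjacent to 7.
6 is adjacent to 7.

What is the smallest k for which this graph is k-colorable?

0, 1, 3, 4, 6, 7 are mutually adjacent (a clique of size 6), so at least 6 colors are needed.
6 colors suffice: 0=orange, 1=blue, 2=blue, 3=purple, 4=yellow, 5=green, 6=green, 7=red. No two adjacent vertices share a color.

6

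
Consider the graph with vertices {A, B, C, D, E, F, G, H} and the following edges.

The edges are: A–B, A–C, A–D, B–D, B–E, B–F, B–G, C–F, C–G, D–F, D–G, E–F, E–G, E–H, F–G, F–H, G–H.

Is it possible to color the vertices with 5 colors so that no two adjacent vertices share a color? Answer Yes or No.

Yes

The chromatic number is 4. E, F, G, H are pairwise adjacent (a clique of size 4), so at least 4 colors are needed.
One proper 4-coloring: A=red, B=green, C=green, D=yellow, E=yellow, F=blue, G=red, H=green.
Since 5 ≥ 4, a proper 5-coloring certainly exists.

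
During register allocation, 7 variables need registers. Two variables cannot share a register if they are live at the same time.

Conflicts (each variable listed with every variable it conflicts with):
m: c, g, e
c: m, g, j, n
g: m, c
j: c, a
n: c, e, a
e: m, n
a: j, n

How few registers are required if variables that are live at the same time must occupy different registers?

m, c, g pairwise conflict, so at least 3 registers are needed.
3 registers suffice: m=2, c=1, g=3, j=2, n=2, e=1, a=1. No two conflicting variables share a register.

3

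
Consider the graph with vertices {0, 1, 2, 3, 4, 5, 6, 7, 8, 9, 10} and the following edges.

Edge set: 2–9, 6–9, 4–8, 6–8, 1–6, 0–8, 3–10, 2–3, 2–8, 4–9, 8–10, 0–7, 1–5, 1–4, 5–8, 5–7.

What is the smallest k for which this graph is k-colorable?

1 and 5 are adjacent, so at least 2 colors are needed.
2 colors suffice: color a → {1, 3, 7, 8, 9}; color b → {0, 2, 4, 5, 6, 10}. Each edge has distinct colors on its endpoints.

2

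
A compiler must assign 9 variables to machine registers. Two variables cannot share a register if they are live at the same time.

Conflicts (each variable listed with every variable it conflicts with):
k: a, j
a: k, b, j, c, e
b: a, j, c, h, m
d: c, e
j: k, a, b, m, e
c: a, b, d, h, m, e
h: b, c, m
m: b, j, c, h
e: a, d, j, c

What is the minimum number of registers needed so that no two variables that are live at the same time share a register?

4

b, c, h, m pairwise conflict, so at least 4 registers are needed.
Using 4 registers: k=3, a=2, b=3, d=2, j=1, c=1, h=4, m=2, e=3. Each listed conflict is separated.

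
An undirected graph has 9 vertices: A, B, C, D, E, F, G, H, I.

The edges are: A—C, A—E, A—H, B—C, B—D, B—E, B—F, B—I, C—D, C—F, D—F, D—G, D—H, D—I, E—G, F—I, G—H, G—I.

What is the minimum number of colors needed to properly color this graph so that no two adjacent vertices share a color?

4

B, C, D, F are mutually adjacent (a clique of size 4), so at least 4 colors are needed.
One proper 4-coloring: A=1, B=2, C=4, D=1, E=3, F=3, G=2, H=3, I=4. Each edge has distinct colors on its endpoints.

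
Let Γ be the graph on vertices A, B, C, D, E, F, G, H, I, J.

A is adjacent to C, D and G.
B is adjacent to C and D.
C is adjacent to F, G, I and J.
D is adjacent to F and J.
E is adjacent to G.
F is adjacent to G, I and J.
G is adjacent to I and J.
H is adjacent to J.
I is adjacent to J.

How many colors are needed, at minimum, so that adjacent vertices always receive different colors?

5

C, F, G, I, J are mutually adjacent (a clique of size 5), so at least 5 colors are needed.
5 colors suffice: color red → {D, G, H}; color blue → {C, E}; color green → {A, B, J}; color yellow → {F}; color purple → {I}. No two adjacent vertices share a color.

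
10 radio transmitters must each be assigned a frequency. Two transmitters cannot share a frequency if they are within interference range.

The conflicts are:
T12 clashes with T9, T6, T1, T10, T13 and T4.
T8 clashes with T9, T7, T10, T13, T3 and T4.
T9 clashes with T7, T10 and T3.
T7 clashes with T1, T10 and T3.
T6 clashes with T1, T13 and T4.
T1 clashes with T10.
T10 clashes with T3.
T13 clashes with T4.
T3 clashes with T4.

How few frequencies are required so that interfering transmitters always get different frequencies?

T8, T9, T7, T10, T3 all conflict with each other, so at least 5 frequencies are needed.
5 frequencies suffice: frequency 1 → {T10, T4}; frequency 2 → {T12, T8}; frequency 3 → {T7, T13}; frequency 4 → {T1, T3}; frequency 5 → {T9, T6}. No two conflicting transmitters share a frequency.

5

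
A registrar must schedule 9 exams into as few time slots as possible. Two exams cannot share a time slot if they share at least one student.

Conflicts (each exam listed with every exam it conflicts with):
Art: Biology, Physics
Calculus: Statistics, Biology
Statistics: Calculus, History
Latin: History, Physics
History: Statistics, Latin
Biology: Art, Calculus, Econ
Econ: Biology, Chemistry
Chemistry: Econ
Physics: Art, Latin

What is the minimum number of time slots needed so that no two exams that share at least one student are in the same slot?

3

The cycle Calculus-Statistics-History-Latin-Physics-Art-Biology-Calculus has odd length 7, so it cannot be 2-colored; at least 3 time slots are needed.
3 time slots suffice: time slot 1 → {Statistics, Latin, Biology, Chemistry}; time slot 2 → {Art, Calculus, History, Econ}; time slot 3 → {Physics}. Every pair that conflicts lands in different time slots.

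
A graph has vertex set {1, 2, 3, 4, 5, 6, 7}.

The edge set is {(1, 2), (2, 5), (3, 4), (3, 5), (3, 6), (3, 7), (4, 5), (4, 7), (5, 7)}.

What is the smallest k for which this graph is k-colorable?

4

3, 4, 5, 7 are pairwise adjacent (a clique of size 4), so at least 4 colors are needed.
A valid assignment using 4 colors: 1=red, 2=blue, 3=blue, 4=yellow, 5=red, 6=red, 7=green. No two adjacent vertices share a color.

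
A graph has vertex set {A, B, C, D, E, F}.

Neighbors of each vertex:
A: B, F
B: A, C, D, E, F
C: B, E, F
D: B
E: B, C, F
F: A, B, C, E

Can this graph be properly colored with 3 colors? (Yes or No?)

B, C, E, F are pairwise adjacent (a clique of size 4), so at least 4 colors are needed.
So 3 colors are not enough.

No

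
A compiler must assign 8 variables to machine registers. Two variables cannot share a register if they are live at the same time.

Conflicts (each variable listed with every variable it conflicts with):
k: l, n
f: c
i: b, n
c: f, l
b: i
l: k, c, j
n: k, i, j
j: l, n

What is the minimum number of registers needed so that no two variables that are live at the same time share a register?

2

n and j conflict, so at least 2 registers are needed.
2 registers suffice: register 1 → {f, b, l, n}; register 2 → {k, i, c, j}. Every pair that conflicts lands in different registers.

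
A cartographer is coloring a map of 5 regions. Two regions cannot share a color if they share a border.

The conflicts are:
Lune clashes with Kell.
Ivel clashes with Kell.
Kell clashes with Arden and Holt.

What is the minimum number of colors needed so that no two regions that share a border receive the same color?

Kell and Holt conflict, so at least 2 colors are needed.
2 colors suffice: color 1 → {Kell}; color 2 → {Lune, Ivel, Arden, Holt}. Each listed conflict is separated.

2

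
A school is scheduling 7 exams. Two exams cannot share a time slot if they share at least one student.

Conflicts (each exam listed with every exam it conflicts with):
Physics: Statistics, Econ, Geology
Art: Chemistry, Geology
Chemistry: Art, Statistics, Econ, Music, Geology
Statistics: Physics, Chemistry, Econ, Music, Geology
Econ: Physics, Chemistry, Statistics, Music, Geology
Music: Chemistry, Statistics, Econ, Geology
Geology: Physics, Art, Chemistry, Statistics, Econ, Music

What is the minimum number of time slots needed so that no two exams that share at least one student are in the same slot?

5

Chemistry, Statistics, Econ, Music, Geology are mutually in conflict, so at least 5 time slots are needed.
5 time slots suffice: time slot 1 → {Geology}; time slot 2 → {Physics, Chemistry}; time slot 3 → {Art, Statistics}; time slot 4 → {Econ}; time slot 5 → {Music}. Every pair that conflicts lands in different time slots.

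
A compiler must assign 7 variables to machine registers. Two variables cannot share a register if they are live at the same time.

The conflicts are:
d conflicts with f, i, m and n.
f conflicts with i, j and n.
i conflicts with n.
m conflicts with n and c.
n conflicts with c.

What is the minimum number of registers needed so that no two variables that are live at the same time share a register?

4

d, f, i, n all conflict with each other, so at least 4 registers are needed.
4 registers suffice: d=2, f=3, i=4, m=3, j=1, n=1, c=2. No two conflicting variables share a register.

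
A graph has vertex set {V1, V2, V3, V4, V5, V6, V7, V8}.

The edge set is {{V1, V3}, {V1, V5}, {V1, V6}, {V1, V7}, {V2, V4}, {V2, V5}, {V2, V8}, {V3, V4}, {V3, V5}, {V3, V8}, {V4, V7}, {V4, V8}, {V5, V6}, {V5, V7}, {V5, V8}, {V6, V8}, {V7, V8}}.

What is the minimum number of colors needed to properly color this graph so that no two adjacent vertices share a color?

V4, V7, V8 form a triangle, so at least 3 colors are needed.
3 colors suffice: color red → {V1, V8}; color blue → {V4, V5}; color green → {V2, V3, V6, V7}. Each edge has distinct colors on its endpoints.

3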